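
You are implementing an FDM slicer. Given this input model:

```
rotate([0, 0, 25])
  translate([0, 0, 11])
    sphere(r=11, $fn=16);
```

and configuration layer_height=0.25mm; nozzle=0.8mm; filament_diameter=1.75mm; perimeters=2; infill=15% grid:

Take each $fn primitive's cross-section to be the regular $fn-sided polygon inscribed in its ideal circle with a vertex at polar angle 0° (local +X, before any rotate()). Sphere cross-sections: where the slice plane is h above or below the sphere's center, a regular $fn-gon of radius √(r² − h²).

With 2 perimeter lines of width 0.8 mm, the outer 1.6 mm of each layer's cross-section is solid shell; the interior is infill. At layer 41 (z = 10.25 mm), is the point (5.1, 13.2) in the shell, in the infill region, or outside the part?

At z = 10.25 mm: the r=11 sphere contributes a regular 16-gon of circumradius √(11²−0.75²) = 10.974; (whole slice rotated 25° about Z — lengths, areas and connectivity unchanged). Overall, the cross-section is a single solid region. Undo the 25° rotation: the query point maps to (10.201, 9.808) in the un-rotated model frame. The nearest boundary edge runs (10.14, 4.20)→(7.76, 7.76); distance from the point to it = 3.19 mm. The point is not inside any of the regions above, so it lies outside the cross-section (3.19 mm from the nearest boundary).

outside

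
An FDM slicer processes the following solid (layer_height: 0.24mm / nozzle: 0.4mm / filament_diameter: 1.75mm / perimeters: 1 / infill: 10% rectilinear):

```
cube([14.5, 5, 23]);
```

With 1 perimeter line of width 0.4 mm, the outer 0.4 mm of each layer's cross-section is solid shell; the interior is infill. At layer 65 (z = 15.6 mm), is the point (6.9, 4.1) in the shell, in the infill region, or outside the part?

infill

At z = 15.6 mm: the cube (footprint 14.5×5) is included at this height. Overall, the cross-section is a single solid region. The nearest boundary edge runs (14.50, 5.00)→(0.00, 5.00); distance from the point to it = 0.90 mm. The point is inside the cross-section and 0.90 mm from the nearest boundary — more than the 0.4 mm shell width (1 × 0.4), so it's in the infill interior.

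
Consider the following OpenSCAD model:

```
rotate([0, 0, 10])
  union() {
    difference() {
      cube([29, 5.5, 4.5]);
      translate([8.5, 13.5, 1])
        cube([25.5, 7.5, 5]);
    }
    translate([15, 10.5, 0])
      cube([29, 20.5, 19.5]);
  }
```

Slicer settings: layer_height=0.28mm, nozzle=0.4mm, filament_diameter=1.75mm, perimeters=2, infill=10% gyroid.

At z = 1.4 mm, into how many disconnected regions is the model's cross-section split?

2

At z = 1.4 mm: the cube is present — its section is the full 29×5.5 rectangle; the cube at (8.5, 13.5) is present — its section is the full 25.5×7.5 rectangle; Taking the first minus the rest: starting from the 29×5.5 cube, the 25.5×7.5 cube at (8.5, 13.5) misses the remaining region (no effect) — 1 connected region; the cube at (15, 10.5) is present — its section is the full 29×20.5 rectangle; Combining (union): the 2 present regions are separate (no shared area or edge), so areas and boundary lengths simply add and each stays a separate island — 2 connected regions; (whole slice rotated 10° about Z — lengths, areas and connectivity unchanged). The result has 2 disconnected regions.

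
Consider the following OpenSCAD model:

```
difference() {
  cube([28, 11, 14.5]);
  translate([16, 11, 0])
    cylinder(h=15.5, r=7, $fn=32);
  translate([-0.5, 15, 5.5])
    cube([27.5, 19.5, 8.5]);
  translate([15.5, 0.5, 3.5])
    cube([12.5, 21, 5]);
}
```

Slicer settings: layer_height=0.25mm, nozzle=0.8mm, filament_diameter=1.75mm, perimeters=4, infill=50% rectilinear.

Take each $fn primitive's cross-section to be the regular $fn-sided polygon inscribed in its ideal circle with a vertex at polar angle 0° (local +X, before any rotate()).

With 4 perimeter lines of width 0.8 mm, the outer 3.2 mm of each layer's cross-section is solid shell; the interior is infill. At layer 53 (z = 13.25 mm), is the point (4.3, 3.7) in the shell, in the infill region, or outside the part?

infill

At z = 13.25 mm: the 28×11 cube contributes its full rectangle; the r=7 cylinder at (16, 11) gives a regular 32-gon of circumradius 7 (constant along its height); the cube at (-0.5, 15) (footprint 27.5×19.5) is included at this height; the cube at (15.5, 0.5) is absent (z outside [3.5, 8.5]); After the difference (first − rest): starting from the 28×11 cube, the r=7 cylinder at (16, 11) partially overlaps it — only the 76.48 mm² overlap (of its 152.95 mm²) is removed, clipping the outline; the 27.5×19.5 cube at (-0.5, 15) misses the remaining region (no effect) — 1 connected region. Overall, the cross-section is a single solid region. The nearest boundary edge runs (28.00, 0.00)→(0.00, 0.00); distance from the point to it = 3.70 mm. The point is inside the cross-section and 3.70 mm from the nearest boundary — more than the 3.2 mm shell width (4 × 0.8), so it's in the infill interior.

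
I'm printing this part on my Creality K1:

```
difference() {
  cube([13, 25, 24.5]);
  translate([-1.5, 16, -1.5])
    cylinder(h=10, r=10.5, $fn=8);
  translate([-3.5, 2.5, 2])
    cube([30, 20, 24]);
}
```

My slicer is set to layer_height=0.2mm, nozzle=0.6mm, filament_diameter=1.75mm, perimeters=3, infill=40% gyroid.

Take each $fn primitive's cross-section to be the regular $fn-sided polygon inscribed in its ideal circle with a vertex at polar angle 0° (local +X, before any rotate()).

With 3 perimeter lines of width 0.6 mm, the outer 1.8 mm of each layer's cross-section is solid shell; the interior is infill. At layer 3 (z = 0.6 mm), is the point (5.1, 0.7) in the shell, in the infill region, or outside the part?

shell

At z = 0.6 mm: the cube (footprint 13×25) is included at this height; the r=10.5 cylinder at (-1.5, 16) contributes a regular 8-gon of circumradius 10.5; the cube at (-3.5, 2.5) is not intersected at this z (z outside [2, 26]); Subtracting the remaining from the first: starting from the 13×25 cube, the r=10.5 cylinder at (-1.5, 16) partially overlaps it — only the 124.42 mm² overlap (of its 311.83 mm²) is removed, clipping the outline — 1 connected region. Overall, the cross-section is a single solid region. The nearest boundary edge runs (13.00, 0.00)→(0.00, 0.00); distance from the point to it = 0.70 mm. The point is inside the cross-section, 0.70 mm from the nearest boundary — within the 1.8 mm shell band (3 × 0.6).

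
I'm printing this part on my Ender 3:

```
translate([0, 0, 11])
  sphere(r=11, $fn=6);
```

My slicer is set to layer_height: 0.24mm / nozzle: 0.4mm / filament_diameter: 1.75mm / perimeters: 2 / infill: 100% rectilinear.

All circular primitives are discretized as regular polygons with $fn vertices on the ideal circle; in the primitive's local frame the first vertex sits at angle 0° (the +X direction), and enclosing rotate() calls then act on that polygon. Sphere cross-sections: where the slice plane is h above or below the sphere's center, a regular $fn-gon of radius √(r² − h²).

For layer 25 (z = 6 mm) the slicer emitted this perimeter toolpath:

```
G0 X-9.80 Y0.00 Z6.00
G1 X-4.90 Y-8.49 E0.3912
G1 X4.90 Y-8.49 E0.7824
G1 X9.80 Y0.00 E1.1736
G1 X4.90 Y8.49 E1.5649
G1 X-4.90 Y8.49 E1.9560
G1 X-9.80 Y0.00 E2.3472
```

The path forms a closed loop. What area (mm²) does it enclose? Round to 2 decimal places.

Apply the shoelace formula to the sequence of (X, Y) vertices; enclosed area = 249.61 mm².

249.61 mm²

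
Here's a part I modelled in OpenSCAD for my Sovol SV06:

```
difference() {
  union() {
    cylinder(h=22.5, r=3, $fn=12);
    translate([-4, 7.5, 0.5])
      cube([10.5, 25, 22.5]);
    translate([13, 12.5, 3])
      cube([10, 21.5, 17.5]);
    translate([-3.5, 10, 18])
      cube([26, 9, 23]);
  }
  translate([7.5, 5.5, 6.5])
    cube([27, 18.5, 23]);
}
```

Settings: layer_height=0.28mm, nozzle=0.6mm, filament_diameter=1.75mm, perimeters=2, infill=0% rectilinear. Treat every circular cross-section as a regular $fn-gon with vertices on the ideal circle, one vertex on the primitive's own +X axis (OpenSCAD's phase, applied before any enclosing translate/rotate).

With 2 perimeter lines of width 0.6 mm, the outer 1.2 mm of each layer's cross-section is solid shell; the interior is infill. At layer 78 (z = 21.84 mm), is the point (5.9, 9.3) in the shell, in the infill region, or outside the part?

shell

At z = 21.84 mm: the r=3 cylinder contributes a regular 12-gon of circumradius 3; the cube at (-4, 7.5) is present — its section is the full 10.5×25 rectangle; the cube at (13, 12.5) is absent (z outside [3, 20.5]); the cube at (-3.5, 10) is present — its section is the full 26×9 rectangle; Taking the union: the regions partially overlap (shared area 90.00 mm²), so overlapping operands fuse into one piece — 2 connected regions; the cube at (7.5, 5.5) (footprint 27×18.5) is included at this height; Subtracting the remaining from the first: starting from that combined region, the 27×18.5 cube at (7.5, 5.5) partially overlaps it — only the 135.00 mm² overlap (of its 499.50 mm²) is removed, clipping the outline — 2 connected regions. Overall, the cross-section has 2 separate islands. The nearest boundary edge runs (6.50, 10.00)→(6.50, 7.50); distance from the point to it = 0.60 mm. (Shell/infill is judged within the island containing the point — the largest one.) The point is inside the cross-section, 0.60 mm from the nearest boundary — within the 1.2 mm shell band (2 × 0.6).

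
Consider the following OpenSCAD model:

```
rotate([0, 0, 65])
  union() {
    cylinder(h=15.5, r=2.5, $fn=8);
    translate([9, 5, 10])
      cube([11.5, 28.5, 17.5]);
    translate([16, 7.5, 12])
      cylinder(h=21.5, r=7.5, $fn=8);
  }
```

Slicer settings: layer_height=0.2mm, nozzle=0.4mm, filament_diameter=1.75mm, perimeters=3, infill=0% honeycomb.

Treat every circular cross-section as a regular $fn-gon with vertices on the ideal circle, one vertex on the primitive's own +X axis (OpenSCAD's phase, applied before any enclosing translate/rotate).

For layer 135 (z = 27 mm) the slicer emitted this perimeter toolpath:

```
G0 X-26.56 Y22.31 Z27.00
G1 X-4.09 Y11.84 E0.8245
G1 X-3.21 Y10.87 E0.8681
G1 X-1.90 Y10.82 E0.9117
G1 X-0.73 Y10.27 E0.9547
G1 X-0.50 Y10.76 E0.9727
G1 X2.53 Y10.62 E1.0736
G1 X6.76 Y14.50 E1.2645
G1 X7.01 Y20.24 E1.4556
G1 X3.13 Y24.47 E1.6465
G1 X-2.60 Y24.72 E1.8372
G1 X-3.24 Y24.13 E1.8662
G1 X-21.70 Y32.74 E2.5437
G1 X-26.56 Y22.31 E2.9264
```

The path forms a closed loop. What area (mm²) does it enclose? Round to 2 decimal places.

Apply the shoelace formula to the sequence of (X, Y) vertices; enclosed area = 389.49 mm².

389.49 mm²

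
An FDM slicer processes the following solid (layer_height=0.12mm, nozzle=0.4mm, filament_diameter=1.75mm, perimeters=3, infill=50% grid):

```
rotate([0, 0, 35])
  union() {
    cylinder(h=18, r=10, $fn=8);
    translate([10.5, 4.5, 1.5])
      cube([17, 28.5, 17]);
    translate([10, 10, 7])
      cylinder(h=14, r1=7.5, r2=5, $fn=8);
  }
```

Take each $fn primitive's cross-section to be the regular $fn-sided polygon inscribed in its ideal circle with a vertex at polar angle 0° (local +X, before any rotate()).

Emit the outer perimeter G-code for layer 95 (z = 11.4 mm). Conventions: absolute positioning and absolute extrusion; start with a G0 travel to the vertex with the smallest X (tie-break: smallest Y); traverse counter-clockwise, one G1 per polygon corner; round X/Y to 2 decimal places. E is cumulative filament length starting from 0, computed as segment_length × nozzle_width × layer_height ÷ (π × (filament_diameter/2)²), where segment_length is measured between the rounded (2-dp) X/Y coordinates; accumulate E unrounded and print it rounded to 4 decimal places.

G0 X-10.33 Y33.05 Z11.40
G1 X-0.87 Y19.54 E0.3291
G1 X-1.40 Y19.43 E0.3399
G1 X-4.16 Y15.09 E0.4426
G1 X-3.04 Y10.08 E0.5450
G1 X-1.54 Y9.12 E0.5806
G1 X-5.74 Y8.19 E0.6664
G1 X-9.85 Y1.74 E0.8190
G1 X-8.19 Y-5.74 E0.9719
G1 X-1.74 Y-9.85 E1.1246
G1 X5.74 Y-8.19 E1.2775
G1 X9.85 Y-1.74 E1.4301
G1 X8.19 Y5.74 E1.5830
G1 X4.57 Y8.04 E1.6686
G1 X6.31 Y8.43 E1.7042
G1 X8.01 Y11.10 E1.7673
G1 X19.95 Y19.46 E2.0582
G1 X3.60 Y42.81 E2.6271
G1 X-10.33 Y33.05 E2.9665

At z = 11.4 mm: the r=10 cylinder gives a regular 8-gon of circumradius 10 (constant along its height); the cube at (10.5, 4.5) is present — its section is the full 17×28.5 rectangle; the cone at (10, 10) (r1=7.5→r2=5) has section circumradius 6.714 here — a regular 8-gon; Merging all regions: the regions partially overlap (shared area 63.91 mm²), so overlapping operands fuse into one piece — 1 connected region; (whole slice rotated 35° about Z — lengths, areas and connectivity unchanged). The outline is a single polygon with 18 vertices. Extrusion per mm of travel: 0.4 × 0.12 / (π × 0.875²) = 0.019956. Accumulating E over each segment gives final E = 2.9665.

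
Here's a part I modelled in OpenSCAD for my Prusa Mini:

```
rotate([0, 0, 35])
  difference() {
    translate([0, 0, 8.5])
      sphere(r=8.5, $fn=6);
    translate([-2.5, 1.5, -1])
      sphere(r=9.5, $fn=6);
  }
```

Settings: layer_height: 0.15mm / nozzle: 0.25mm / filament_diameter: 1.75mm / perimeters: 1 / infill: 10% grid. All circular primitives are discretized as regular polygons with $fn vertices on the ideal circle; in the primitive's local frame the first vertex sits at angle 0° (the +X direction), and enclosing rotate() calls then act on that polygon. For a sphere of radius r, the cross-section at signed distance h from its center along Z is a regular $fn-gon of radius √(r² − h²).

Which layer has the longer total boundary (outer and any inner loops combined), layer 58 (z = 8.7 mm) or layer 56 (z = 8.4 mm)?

layer 56 (z = 8.4 mm)

Layer 58 (z = 8.7): the r=8.5 sphere contributes a regular 6-gon of circumradius √(8.5²−0.2²) = 8.498 (perimeter = 2·6·8.498·sin(180°/6) = 50.99 mm); the sphere at (-2.5, 1.5) is not intersected at this z (|z−center|=9.700 > r=9.5); Taking the first minus the rest: none of the subtracted shapes is present at this height, so the r=8.5 sphere is unchanged — boundary = 50.99 mm; (rotated 35° about Z; rotation is an isometry so areas/perimeters/island counts are preserved). So its perimeter = 50.99 mm. Layer 56 (z = 8.4): the r=8.5 sphere slices to a regular 6-gon of circumradius 8.499 (√(r²−h²) with h=0.1 from center) (perimeter = 2·6·8.499·sin(180°/6) = 51.00 mm); the r=9.5 sphere at (-2.5, 1.5) contributes a regular 6-gon of circumradius √(9.5²−9.4²) = 1.375 (perimeter = 2·6·1.375·sin(180°/6) = 8.25 mm); Subtracting the remaining from the first: starting from the r=8.5 sphere, the r=9.5 sphere at (-2.5, 1.5) lies wholly inside it (removes its full 4.91 mm² and its 8.25 mm outline becomes a hole wall) — boundary (outer + 1 inner loop) = 59.25 mm; (whole slice rotated 35° about Z — lengths, areas and connectivity unchanged). So its perimeter = 59.25 mm. Layer 56 is larger (59.25 vs 50.99 mm).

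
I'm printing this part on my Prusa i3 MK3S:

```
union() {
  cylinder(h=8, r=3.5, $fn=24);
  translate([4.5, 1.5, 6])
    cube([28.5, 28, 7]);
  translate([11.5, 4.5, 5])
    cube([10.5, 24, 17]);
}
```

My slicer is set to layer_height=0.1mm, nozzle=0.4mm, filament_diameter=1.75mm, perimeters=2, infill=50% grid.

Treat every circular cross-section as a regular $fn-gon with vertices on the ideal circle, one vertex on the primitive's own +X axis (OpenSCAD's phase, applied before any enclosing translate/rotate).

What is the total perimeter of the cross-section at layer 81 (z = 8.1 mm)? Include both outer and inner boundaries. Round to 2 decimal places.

At z = 8.1 mm: the cylinder does not reach this height (z outside [0, 8]); the cube at (4.5, 1.5) is present — its section is the full 28.5×28 rectangle (perimeter 113.00 mm); the 10.5×24 cube at (11.5, 4.5) contributes its full rectangle (perimeter 69.00 mm); Merging all regions: the 10.5×24 cube at (11.5, 4.5) lies entirely inside the 28.5×28 cube at (4.5, 1.5), so the union is just the 28.5×28 cube at (4.5, 1.5) — boundary = 113.00 mm. Overall, the cross-section is a single solid region. Total boundary length (outer) = 113.00 mm.

113.00 mm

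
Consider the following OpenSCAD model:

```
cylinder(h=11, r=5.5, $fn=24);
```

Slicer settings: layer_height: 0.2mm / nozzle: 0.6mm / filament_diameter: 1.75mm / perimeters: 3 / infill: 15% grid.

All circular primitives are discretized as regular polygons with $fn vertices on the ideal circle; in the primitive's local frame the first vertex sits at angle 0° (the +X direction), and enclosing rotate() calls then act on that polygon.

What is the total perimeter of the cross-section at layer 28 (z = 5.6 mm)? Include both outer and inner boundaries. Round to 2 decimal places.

34.46 mm

At z = 5.6 mm: the r=5.5 cylinder gives a regular 24-gon of circumradius 5.5 (constant along its height) (perimeter = 2·24·5.500·sin(180°/24) = 34.46 mm). Overall, the cross-section is a single solid region. Total boundary length (outer) = 34.46 mm.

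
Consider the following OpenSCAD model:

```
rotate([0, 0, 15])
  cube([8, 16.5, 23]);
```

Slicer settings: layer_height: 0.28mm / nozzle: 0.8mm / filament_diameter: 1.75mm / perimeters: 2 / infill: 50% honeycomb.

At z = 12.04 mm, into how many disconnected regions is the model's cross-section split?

1

At z = 12.04 mm: the 8×16.5 cube contributes its full rectangle; (whole slice rotated 15° about Z — lengths, areas and connectivity unchanged). The result has 1 disconnected region.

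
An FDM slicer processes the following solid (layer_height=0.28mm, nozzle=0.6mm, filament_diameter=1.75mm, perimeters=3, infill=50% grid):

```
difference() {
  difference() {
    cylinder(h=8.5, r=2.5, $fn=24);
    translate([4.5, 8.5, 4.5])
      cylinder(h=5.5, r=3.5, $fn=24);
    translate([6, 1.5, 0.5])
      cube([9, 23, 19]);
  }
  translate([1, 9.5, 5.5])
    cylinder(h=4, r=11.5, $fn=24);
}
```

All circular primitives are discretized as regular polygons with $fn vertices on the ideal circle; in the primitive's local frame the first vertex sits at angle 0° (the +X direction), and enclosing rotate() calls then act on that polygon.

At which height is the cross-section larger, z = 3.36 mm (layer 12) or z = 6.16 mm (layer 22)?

layer 12 (z = 3.36 mm)

Layer 12 (z = 3.36): the cylinder: section is a regular 24-gon, circumradius r=2.5 (area = (24/2)·2.500²·sin(360°/24) = 19.41 mm²); the cylinder at (4.5, 8.5) is absent (z outside [4.5, 10]); the cube at (6, 1.5) is present — its section is the full 9×23 rectangle (area 207.00 mm²); After the difference (first − rest): starting from the r=2.5 cylinder (19.41 mm²), the 9×23 cube at (6, 1.5) misses the remaining region (no effect) — area = 19.41 mm²; the cylinder at (1, 9.5) is absent (z outside [5.5, 9.5]); After the difference (first − rest): none of the subtracted shapes is present at this height, so that combined region is unchanged — area = 19.41 mm². So its area = 19.41 mm². Layer 22 (z = 6.16): the cylinder: section is a regular 24-gon, circumradius r=2.5 (area = (24/2)·2.500²·sin(360°/24) = 19.41 mm²); the cylinder at (4.5, 8.5): section is a regular 24-gon, circumradius r=3.5 (area = (24/2)·3.500²·sin(360°/24) = 38.05 mm²); the cube at (6, 1.5) (footprint 9×23) is included at this height (area 207.00 mm²); Subtracting the remaining from the first: starting from the r=2.5 cylinder (19.41 mm²), the r=3.5 cylinder at (4.5, 8.5) misses the remaining region (no effect); the 9×23 cube at (6, 1.5) misses the remaining region (no effect) — area = 19.41 mm²; the cylinder at (1, 9.5): section is a regular 24-gon, circumradius r=11.5 (area = (24/2)·11.500²·sin(360°/24) = 410.75 mm²); Subtracting the remaining from the first: starting from the result so far (19.41 mm²), the r=11.5 cylinder at (1, 9.5) partially overlaps it — only the 17.94 mm² overlap (of its 410.75 mm²) is removed, clipping the outline — area = 1.47 mm². So its area = 1.47 mm². Layer 12 is larger (19.41 vs 1.47 mm²).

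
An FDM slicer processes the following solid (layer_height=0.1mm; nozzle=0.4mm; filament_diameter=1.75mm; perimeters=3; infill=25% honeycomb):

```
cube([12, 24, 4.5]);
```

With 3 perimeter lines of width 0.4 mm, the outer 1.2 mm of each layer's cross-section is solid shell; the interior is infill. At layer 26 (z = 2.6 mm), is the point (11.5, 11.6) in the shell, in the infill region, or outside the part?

shell

At z = 2.6 mm: the 12×24 cube contributes its full rectangle. Overall, the cross-section is a single solid region. The nearest boundary edge runs (12.00, 0.00)→(12.00, 24.00); distance from the point to it = 0.50 mm. The point is inside the cross-section, 0.50 mm from the nearest boundary — within the 1.2 mm shell band (3 × 0.4).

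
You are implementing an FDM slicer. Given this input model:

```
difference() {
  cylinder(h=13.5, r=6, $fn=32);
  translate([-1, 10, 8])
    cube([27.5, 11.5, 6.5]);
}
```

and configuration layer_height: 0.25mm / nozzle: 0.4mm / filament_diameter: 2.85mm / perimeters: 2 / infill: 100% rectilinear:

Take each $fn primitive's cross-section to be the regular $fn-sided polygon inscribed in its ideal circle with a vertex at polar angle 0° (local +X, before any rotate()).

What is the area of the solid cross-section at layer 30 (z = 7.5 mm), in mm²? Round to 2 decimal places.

At z = 7.5 mm: the r=6 cylinder gives a regular 32-gon of circumradius 6 (constant along its height) (area = (32/2)·6.000²·sin(360°/32) = 112.37 mm²); the cube at (-1, 10) does not reach this height (z outside [8, 14.5]); After the difference (first − rest): none of the subtracted shapes is present at this height, so the r=6 cylinder is unchanged — area = 112.37 mm². Overall, the cross-section is a single solid region. Net area = 112.37 mm².

112.37 mm²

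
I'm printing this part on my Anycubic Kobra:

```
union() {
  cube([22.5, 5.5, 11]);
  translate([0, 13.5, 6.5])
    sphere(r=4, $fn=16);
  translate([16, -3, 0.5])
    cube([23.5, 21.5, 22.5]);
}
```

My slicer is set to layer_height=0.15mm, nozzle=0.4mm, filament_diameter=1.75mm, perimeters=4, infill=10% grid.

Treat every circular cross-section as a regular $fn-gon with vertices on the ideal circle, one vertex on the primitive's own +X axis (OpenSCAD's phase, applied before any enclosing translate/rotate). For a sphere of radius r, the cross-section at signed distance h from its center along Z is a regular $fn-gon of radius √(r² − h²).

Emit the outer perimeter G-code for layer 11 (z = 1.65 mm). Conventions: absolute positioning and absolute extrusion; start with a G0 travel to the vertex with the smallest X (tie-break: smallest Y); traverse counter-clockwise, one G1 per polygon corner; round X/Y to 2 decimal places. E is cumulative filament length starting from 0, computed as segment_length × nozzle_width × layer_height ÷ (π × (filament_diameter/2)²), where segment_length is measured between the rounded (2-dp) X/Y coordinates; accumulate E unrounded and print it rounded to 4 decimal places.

At z = 1.65 mm: the 22.5×5.5 cube contributes its full rectangle; the sphere at (0, 13.5) is not intersected at this z (|z−center|=4.850 > r=4); the 23.5×21.5 cube at (16, -3) contributes its full rectangle; Merging all regions: the regions partially overlap (shared area 35.75 mm²), so overlapping operands fuse into one piece — 1 connected region. The outline is a single polygon with 8 vertices. Extrusion per mm of travel: 0.4 × 0.15 / (π × 0.875²) = 0.024945. Accumulating E over each segment gives final E = 3.0433.

G0 X0.00 Y0.00 Z1.65
G1 X16.00 Y0.00 E0.3991
G1 X16.00 Y-3.00 E0.4740
G1 X39.50 Y-3.00 E1.0602
G1 X39.50 Y18.50 E1.5965
G1 X16.00 Y18.50 E2.1827
G1 X16.00 Y5.50 E2.5070
G1 X0.00 Y5.50 E2.9061
G1 X0.00 Y0.00 E3.0433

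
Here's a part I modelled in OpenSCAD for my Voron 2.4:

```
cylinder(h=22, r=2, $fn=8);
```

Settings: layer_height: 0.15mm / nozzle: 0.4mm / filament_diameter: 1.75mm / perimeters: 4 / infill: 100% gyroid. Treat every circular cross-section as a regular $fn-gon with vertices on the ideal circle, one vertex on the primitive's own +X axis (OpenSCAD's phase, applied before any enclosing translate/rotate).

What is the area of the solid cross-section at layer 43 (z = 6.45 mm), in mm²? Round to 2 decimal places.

11.31 mm²

At z = 6.45 mm: the r=2 cylinder contributes a regular 8-gon of circumradius 2 (area = (8/2)·2.000²·sin(360°/8) = 11.31 mm²). Overall, the cross-section is a single solid region. Net area = 11.31 mm².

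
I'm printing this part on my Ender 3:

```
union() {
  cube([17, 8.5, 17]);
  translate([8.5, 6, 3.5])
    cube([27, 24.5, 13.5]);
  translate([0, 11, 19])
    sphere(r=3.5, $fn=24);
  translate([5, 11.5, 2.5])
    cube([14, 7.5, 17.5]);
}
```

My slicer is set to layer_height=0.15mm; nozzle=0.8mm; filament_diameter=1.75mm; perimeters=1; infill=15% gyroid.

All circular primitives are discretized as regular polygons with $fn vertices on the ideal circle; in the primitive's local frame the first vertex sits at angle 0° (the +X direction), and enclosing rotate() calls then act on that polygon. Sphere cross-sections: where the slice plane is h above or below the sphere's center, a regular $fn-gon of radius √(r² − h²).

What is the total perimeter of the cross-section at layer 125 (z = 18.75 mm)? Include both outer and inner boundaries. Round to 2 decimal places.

At z = 18.75 mm: the cube does not reach this height (z outside [0, 17]); the cube at (8.5, 6) does not reach this height (z outside [3.5, 17]); the sphere at (0, 11): section is a regular 24-gon, circumradius = √(r²−h²) = √(3.5²−0.25²) = 3.491 (perimeter = 2·24·3.491·sin(180°/24) = 21.87 mm); the 14×7.5 cube at (5, 11.5) contributes its full rectangle (perimeter 43.00 mm); Taking the union: the 2 present regions are separate (no shared area or edge), so areas and boundary lengths simply add and each stays a separate island — boundary = 64.87 mm. Overall, the cross-section has 2 separate islands. Total boundary length (outer) = 64.87 mm.

64.87 mm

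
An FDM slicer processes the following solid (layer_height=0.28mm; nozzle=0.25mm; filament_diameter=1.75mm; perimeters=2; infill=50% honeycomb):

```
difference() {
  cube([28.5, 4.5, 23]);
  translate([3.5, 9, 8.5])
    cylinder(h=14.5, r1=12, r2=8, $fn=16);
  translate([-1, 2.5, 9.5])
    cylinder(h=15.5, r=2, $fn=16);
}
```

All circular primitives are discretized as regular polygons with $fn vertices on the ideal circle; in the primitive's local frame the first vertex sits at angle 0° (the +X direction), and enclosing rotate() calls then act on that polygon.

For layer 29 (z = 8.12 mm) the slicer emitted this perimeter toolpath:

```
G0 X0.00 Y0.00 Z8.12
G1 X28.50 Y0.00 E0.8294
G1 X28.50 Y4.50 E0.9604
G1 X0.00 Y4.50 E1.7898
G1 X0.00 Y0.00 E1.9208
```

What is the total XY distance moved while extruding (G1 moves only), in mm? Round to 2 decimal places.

66.00 mm

Sum the Euclidean lengths of each G1 segment: total = 66.00 mm.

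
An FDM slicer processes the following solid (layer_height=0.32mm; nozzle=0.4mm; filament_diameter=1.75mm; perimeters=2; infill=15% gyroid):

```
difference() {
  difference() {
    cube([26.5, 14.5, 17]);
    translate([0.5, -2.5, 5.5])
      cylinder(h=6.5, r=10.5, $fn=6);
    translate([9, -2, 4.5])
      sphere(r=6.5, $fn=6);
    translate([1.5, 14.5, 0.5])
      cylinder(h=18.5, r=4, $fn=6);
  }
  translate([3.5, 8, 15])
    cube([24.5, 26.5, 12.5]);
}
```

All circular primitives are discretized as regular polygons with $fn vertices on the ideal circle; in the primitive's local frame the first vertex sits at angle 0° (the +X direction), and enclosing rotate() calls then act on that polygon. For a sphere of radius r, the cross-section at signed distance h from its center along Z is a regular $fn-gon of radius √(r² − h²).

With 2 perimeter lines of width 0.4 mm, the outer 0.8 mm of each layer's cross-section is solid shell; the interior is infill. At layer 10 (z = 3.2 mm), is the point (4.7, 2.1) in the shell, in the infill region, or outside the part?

At z = 3.2 mm: the cube (footprint 26.5×14.5) is included at this height; the cylinder at (0.5, -2.5) does not reach this height (z outside [5.5, 12]); the r=6.5 sphere at (9, -2) contributes a regular 6-gon of circumradius √(6.5²−1.3²) = 6.369; the r=4 cylinder at (1.5, 14.5) gives a regular 6-gon of circumradius 4 (constant along its height); After the difference (first − rest): starting from the 26.5×14.5 cube, the r=6.5 sphere at (9, -2) partially overlaps it — only the 29.52 mm² overlap (of its 105.38 mm²) is removed, clipping the outline; the r=4 cylinder at (1.5, 14.5) partially overlaps it — only the 15.59 mm² overlap (of its 41.57 mm²) is removed, clipping the outline — 1 connected region; the cube at (3.5, 8) does not reach this height (z outside [15, 27.5]); After the difference (first − rest): none of the subtracted shapes is present at this height, so the result so far is unchanged — 1 connected region. Overall, the cross-section is a single solid region. The nearest boundary edge runs (5.82, 3.52)→(3.79, 0.00); distance from the point to it = 0.26 mm. The point is inside the cross-section, 0.26 mm from the nearest boundary — within the 0.8 mm shell band (2 × 0.4).

shell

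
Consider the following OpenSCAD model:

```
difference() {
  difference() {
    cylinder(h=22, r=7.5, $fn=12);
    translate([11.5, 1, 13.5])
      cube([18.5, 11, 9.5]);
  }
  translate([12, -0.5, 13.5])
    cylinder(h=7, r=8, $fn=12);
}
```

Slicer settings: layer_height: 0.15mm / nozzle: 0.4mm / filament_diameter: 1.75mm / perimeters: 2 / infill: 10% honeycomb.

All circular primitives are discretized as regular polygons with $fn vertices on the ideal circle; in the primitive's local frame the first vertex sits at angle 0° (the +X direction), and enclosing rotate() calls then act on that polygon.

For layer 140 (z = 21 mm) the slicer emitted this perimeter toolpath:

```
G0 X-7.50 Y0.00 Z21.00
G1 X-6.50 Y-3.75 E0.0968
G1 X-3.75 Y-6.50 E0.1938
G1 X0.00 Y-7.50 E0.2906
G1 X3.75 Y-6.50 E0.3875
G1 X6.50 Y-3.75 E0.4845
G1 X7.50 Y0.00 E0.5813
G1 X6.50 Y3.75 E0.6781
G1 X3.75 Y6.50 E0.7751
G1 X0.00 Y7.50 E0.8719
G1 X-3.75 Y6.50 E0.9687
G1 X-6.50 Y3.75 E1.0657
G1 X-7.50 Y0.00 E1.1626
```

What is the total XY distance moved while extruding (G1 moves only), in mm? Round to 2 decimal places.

Sum the Euclidean lengths of each G1 segment: total = 46.60 mm.

46.60 mm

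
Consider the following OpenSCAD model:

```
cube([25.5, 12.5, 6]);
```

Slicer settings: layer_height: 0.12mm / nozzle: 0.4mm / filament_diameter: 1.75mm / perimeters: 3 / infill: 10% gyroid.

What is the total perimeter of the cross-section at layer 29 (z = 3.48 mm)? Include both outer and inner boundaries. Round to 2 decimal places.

At z = 3.48 mm: the 25.5×12.5 cube contributes its full rectangle (perimeter 76.00 mm). Overall, the cross-section is a single solid region. Total boundary length (outer) = 76.00 mm.

76.00 mm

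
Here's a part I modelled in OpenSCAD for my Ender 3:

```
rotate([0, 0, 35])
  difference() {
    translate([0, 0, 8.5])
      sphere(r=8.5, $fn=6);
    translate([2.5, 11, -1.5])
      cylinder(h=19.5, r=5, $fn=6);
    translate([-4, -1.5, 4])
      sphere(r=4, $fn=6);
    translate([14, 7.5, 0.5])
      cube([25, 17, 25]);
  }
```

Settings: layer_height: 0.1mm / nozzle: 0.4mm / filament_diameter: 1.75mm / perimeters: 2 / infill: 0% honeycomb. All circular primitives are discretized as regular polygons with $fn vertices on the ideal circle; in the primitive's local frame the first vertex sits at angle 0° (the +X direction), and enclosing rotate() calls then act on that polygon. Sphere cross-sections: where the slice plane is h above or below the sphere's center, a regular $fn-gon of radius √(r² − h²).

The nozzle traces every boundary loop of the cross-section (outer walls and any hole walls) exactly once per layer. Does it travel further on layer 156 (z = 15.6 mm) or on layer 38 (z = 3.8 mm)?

layer 38 (z = 3.8 mm)

Layer 156 (z = 15.6): the r=8.5 sphere contributes a regular 6-gon of circumradius √(8.5²−7.1²) = 4.673 (perimeter = 2·6·4.673·sin(180°/6) = 28.04 mm); the cylinder at (2.5, 11): section is a regular 6-gon, circumradius r=5 (perimeter = 2·6·5.000·sin(180°/6) = 30.00 mm); the sphere at (-4, -1.5) is not intersected at this z (|z−center|=11.600 > r=4); the cube at (14, 7.5) is present — its section is the full 25×17 rectangle (perimeter 84.00 mm); Subtracting the remaining from the first: starting from the r=8.5 sphere, the r=5 cylinder at (2.5, 11) misses the remaining region (no effect); the 25×17 cube at (14, 7.5) misses the remaining region (no effect) — boundary = 28.04 mm; (rotated 35° about Z; rotation is an isometry so areas/perimeters/island counts are preserved). So its perimeter = 28.04 mm. Layer 38 (z = 3.8): the r=8.5 sphere slices to a regular 6-gon of circumradius 7.082 (√(r²−h²) with h=4.7 from center) (perimeter = 2·6·7.082·sin(180°/6) = 42.49 mm); the r=5 cylinder at (2.5, 11) contributes a regular 6-gon of circumradius 5 (perimeter = 2·6·5.000·sin(180°/6) = 30.00 mm); the r=4 sphere at (-4, -1.5) contributes a regular 6-gon of circumradius √(4²−0.2²) = 3.995 (perimeter = 2·6·3.995·sin(180°/6) = 23.97 mm); the cube at (14, 7.5) is present — its section is the full 25×17 rectangle (perimeter 84.00 mm); Subtracting the remaining from the first: starting from the r=8.5 sphere, the r=5 cylinder at (2.5, 11) misses the remaining region (no effect); the r=4 sphere at (-4, -1.5) partially overlaps it — only the 33.85 mm² overlap (of its 41.47 mm²) is removed, clipping the outline; the 25×17 cube at (14, 7.5) misses the remaining region (no effect) — boundary = 48.66 mm; (whole slice rotated 35° about Z — lengths, areas and connectivity unchanged). So its perimeter = 48.66 mm. Layer 38 is larger (48.66 vs 28.04 mm).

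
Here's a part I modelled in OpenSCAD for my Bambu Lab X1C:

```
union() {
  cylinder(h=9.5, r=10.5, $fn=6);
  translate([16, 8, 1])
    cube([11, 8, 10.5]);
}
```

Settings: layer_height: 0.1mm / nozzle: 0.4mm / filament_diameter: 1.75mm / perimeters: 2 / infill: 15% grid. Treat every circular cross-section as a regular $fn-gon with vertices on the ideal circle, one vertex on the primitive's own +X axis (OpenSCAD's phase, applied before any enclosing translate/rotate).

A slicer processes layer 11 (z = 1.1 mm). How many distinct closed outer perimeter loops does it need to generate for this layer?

At z = 1.1 mm: the r=10.5 cylinder gives a regular 6-gon of circumradius 10.5 (constant along its height); the 11×8 cube at (16, 8) contributes its full rectangle; Combining (union): the 2 present regions are separate (no shared area or edge), so areas and boundary lengths simply add and each stays a separate island — 2 connected regions. The result has 2 disconnected regions.

2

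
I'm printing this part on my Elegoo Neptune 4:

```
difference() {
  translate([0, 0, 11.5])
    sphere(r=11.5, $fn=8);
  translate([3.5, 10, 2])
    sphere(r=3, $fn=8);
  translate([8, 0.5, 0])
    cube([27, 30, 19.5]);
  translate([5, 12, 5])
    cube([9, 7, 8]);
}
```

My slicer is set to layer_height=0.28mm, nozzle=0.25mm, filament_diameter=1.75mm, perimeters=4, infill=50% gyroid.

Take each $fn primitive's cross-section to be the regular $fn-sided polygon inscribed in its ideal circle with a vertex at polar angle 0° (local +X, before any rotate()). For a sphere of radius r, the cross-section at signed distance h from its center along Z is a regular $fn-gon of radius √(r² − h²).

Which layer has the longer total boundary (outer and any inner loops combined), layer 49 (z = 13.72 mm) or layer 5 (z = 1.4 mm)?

Layer 49 (z = 13.72): the sphere: section is a regular 8-gon, circumradius = √(r²−h²) = √(11.5²−2.22²) = 11.284 (perimeter = 2·8·11.284·sin(180°/8) = 69.09 mm); the sphere at (3.5, 10) is not intersected at this z (|z−center|=11.720 > r=3); the cube at (8, 0.5) (footprint 27×30) is included at this height (perimeter 114.00 mm); the cube at (5, 12) is absent (z outside [5, 13]); After the difference (first − rest): starting from the r=11.5 sphere, the 27×30 cube at (8, 0.5) partially overlaps it — only the 11.43 mm² overlap (of its 810.00 mm²) is removed, clipping the outline — boundary = 71.55 mm. So its perimeter = 71.55 mm. Layer 5 (z = 1.4): the r=11.5 sphere contributes a regular 8-gon of circumradius √(11.5²−10.1²) = 5.499 (perimeter = 2·8·5.499·sin(180°/8) = 33.67 mm); the r=3 sphere at (3.5, 10) slices to a regular 8-gon of circumradius 2.939 (√(r²−h²) with h=0.6 from center) (perimeter = 2·8·2.939·sin(180°/8) = 18.00 mm); the 27×30 cube at (8, 0.5) contributes its full rectangle (perimeter 114.00 mm); the cube at (5, 12) is absent (z outside [5, 13]); Taking the first minus the rest: starting from the r=11.5 sphere, the r=3 sphere at (3.5, 10) misses the remaining region (no effect); the 27×30 cube at (8, 0.5) misses the remaining region (no effect) — boundary = 33.67 mm. So its perimeter = 33.67 mm. Layer 49 is larger (71.55 vs 33.67 mm).

layer 49 (z = 13.72 mm)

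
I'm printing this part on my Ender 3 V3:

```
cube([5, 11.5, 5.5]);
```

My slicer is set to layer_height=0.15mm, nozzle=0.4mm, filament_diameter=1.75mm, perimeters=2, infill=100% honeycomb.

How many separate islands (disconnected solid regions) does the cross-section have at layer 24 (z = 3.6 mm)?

1

At z = 3.6 mm: the 5×11.5 cube contributes its full rectangle. Overall, the cross-section is a single solid region. Island count = 1.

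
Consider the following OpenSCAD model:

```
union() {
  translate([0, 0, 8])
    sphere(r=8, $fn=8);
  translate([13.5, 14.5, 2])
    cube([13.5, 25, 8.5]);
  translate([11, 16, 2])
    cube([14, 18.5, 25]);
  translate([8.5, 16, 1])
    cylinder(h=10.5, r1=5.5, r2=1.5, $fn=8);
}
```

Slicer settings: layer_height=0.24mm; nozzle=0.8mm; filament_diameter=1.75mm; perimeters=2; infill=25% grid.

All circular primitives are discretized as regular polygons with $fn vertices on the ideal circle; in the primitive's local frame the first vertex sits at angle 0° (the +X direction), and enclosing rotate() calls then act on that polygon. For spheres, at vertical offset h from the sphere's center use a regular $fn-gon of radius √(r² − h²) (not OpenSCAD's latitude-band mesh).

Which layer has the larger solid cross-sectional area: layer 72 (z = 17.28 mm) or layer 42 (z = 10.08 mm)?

Layer 72 (z = 17.28): the sphere is not intersected at this z (|z−center|=9.280 > r=8); the cube at (13.5, 14.5) does not reach this height (z outside [2, 10.5]); the 14×18.5 cube at (11, 16) contributes its full rectangle (area 259.00 mm²); the cone at (8.5, 16) is not intersected at this z (z outside [1, 11.5]); Combining (union): only the 14×18.5 cube at (11, 16) is present, so the union is just that shape — area = 259.00 mm². So its area = 259.00 mm². Layer 42 (z = 10.08): the r=8 sphere slices to a regular 8-gon of circumradius 7.725 (√(r²−h²) with h=2.08 from center) (area = (8/2)·7.725²·sin(360°/8) = 168.78 mm²); the cube at (13.5, 14.5) (footprint 13.5×25) is included at this height (area 337.50 mm²); the cube at (11, 16) is present — its section is the full 14×18.5 rectangle (area 259.00 mm²); the cone at (8.5, 16) (r1=5.5→r2=1.5) has section circumradius 2.041 here — a regular 8-gon (area = (8/2)·2.041²·sin(360°/8) = 11.78 mm²); Merging all regions: the regions partially overlap — summed areas 777.06 mm² minus the doubly-counted overlap 212.75 mm² gives 564.31 mm² — area = 564.31 mm². So its area = 564.31 mm². Layer 42 is larger (564.31 vs 259.00 mm²).

layer 42 (z = 10.08 mm)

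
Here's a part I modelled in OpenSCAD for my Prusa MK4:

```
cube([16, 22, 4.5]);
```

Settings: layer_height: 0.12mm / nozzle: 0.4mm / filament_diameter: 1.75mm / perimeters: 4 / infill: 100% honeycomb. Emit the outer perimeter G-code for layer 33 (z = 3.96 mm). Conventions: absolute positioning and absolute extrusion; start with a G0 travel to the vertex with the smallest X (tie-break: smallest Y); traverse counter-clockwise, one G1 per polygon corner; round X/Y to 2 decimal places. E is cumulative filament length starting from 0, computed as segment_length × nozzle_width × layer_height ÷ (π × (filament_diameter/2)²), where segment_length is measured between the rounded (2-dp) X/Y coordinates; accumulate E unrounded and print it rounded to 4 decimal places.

G0 X0.00 Y0.00 Z3.96
G1 X16.00 Y0.00 E0.3193
G1 X16.00 Y22.00 E0.7583
G1 X0.00 Y22.00 E1.0776
G1 X0.00 Y0.00 E1.5167

At z = 3.96 mm: the cube (footprint 16×22) is included at this height. The outline is a single polygon with 4 vertices. Extrusion per mm of travel: 0.4 × 0.12 / (π × 0.875²) = 0.019956. Accumulating E over each segment gives final E = 1.5167.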